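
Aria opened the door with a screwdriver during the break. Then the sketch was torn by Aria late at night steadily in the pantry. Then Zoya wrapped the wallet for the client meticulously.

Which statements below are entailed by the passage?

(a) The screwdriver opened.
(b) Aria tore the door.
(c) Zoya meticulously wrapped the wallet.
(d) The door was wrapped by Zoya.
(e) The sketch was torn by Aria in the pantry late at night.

(c), (e)

(a) Not entailed — the door is what opened, not the screwdriver.
(b) Not entailed — Aria tore the sketch, not the door; the door belongs to the opening event.
(c) Entailed — dropping 'for the client' leaves a sub-description the original still satisfies.
(d) Not entailed — Zoya wrapped the wallet, not the door; the door belongs to the opening event.
(e) Entailed — every conjunct here is already in the original tearing event.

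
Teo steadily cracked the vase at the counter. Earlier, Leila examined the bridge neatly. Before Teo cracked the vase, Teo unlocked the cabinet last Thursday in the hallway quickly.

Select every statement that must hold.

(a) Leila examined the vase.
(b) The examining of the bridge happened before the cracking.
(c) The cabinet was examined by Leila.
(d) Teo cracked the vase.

(a) Not entailed — Leila examined the bridge, not the vase; the vase belongs to the cracking event.
(b) Entailed — the narrative places the examining before the cracking.
(c) Not entailed — Leila examined the bridge, not the cabinet; the cabinet belongs to the unlocking event.
(d) Entailed — every conjunct here is already in the original cracking event.

(b), (d)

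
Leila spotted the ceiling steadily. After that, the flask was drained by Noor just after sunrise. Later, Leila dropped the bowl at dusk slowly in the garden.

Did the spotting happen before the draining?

yes

The narrative orders the spotting before the draining.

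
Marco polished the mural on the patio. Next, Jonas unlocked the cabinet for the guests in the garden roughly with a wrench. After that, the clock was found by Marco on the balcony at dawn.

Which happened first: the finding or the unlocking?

The connectives place the unlocking before the finding.

the unlocking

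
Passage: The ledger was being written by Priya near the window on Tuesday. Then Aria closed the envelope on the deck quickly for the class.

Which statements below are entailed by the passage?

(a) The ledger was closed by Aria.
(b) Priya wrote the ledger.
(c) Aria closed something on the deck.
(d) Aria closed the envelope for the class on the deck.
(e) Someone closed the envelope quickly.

(c), (d), (e)

(a) Not entailed — Aria closed the envelope, not the ledger; the ledger belongs to the writing event.
(b) Not entailed — 'was writing' is progressive on an accomplishment; it does not entail the completed 'wrote'.
(c) Entailed — this follows by dropping conjuncts from the closing event's description.
(d) Entailed — every conjunct here is already in the original closing event.
(e) Entailed — dropping 'for the class', 'on the deck' and generalizing the agent leaves a sub-description the original still satisfies.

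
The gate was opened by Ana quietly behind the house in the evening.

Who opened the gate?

'Ana' marks the agent of the opening event.

Ana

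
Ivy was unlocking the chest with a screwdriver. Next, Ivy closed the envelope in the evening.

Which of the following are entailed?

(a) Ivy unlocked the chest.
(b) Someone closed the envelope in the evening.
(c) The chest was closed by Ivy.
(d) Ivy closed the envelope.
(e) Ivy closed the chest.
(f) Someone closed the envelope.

(b), (d), (f)

(a) Not entailed — 'was unlocking' is progressive on an accomplishment; it does not entail the completed 'unlocked'.
(b) Entailed — generalizing the agent leaves a sub-description the original still satisfies.
(c) Not entailed — Ivy closed the envelope, not the chest; the chest belongs to the unlocking event.
(d) Entailed — every conjunct here is already in the original closing event.
(e) Not entailed — Ivy closed the envelope, not the chest; the chest belongs to the unlocking event.
(f) Entailed — every conjunct here is already in the original closing event.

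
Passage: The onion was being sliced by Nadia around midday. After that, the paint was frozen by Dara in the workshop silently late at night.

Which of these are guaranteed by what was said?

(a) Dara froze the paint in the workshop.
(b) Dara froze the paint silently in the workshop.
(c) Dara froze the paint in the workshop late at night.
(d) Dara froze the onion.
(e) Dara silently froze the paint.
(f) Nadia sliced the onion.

(a), (b), (c), (e)

(a) Entailed — every conjunct here is already in the original freezing event.
(b) Entailed — every conjunct here is already in the original freezing event.
(c) Entailed — every conjunct here is already in the original freezing event.
(d) Not entailed — Dara froze the paint, not the onion; the onion belongs to the slicing event.
(e) Entailed — dropping 'late at night', 'in the workshop' leaves a sub-description the original still satisfies.
(f) Not entailed — 'was slicing' is progressive on an accomplishment; it does not entail the completed 'sliced'.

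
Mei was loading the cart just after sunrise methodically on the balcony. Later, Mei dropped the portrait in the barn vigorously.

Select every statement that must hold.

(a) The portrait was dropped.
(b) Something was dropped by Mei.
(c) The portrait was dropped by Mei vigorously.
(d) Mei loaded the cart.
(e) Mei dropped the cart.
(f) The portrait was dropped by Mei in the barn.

(a), (b), (c), (f)

(a) Entailed — every conjunct here is already in the original dropping event.
(b) Entailed — dropping 'vigorously', 'in the barn' and generalizing the patient leaves a sub-description the original still satisfies.
(c) Entailed — this follows by dropping conjuncts from the dropping event's description.
(d) Not entailed — 'was loading' is progressive on an accomplishment; it does not entail the completed 'loaded'.
(e) Not entailed — Mei dropped the portrait, not the cart; the cart belongs to the loading event.
(f) Entailed — dropping 'vigorously' leaves a sub-description the original still satisfies.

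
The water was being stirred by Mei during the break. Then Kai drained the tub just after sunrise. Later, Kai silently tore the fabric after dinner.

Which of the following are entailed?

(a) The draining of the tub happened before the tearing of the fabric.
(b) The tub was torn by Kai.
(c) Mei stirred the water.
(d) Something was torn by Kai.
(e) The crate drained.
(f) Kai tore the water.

(a), (c), (d)

(a) Entailed — the narrative places the draining before the tearing.
(b) Not entailed — Kai tore the fabric, not the tub; the tub belongs to the draining event.
(c) Entailed — 'stir' is an activity; 'was stirring' entails that some stirring happened, so 'stirred' holds.
(d) Entailed — every conjunct here is already in the original tearing event.
(e) Not entailed — the tub is what drained, not the crate.
(f) Not entailed — Kai tore the fabric, not the water; the water belongs to the stirring event.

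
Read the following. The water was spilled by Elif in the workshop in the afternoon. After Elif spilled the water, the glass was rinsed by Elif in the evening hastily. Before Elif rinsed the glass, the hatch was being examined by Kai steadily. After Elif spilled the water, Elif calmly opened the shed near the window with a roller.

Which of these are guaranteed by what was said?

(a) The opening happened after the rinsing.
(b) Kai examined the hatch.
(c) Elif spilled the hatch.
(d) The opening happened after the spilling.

(a) Not entailed — the narrative doesn't order the rinsing relative to the opening.
(b) Entailed — 'examine' is an activity; 'was examining' entails that some examining happened, so 'examined' holds.
(c) Not entailed — Elif spilled the water, not the hatch; the hatch belongs to the examining event.
(d) Entailed — the narrative places the spilling before the opening.

(b), (d)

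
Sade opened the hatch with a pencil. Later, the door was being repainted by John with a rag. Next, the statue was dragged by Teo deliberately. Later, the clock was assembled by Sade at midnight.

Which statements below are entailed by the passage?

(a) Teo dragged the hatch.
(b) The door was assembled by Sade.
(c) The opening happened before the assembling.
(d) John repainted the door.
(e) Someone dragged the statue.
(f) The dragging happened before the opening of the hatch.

(a) Not entailed — Teo dragged the statue, not the hatch; the hatch belongs to the opening event.
(b) Not entailed — Sade assembled the clock, not the door; the door belongs to the repainting event.
(c) Entailed — the narrative places the opening before the assembling.
(d) Not entailed — 'was repainting' is progressive on an accomplishment; it does not entail the completed 'repainted'.
(e) Entailed — this follows by dropping conjuncts from the dragging event's description.
(f) Not entailed — the narrative places the opening before the dragging, not after.

(c), (e)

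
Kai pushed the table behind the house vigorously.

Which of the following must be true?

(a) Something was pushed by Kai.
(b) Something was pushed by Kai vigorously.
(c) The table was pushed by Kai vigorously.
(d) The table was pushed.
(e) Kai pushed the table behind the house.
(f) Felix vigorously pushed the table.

(a) Entailed — every conjunct here is already in the original pushing event.
(b) Entailed — the original entails any weakening of itself; this just drops 'behind the house' and generalizes the patient.
(c) Entailed — this follows by dropping conjuncts from the pushing event's description.
(d) Entailed — dropping 'behind the house', 'vigorously' and generalizing the agent leaves a sub-description the original still satisfies.
(e) Entailed — every conjunct here is already in the original pushing event.
(f) Not entailed — the passage has Kai pushing the table, not Felix.

(a), (b), (c), (d), (e)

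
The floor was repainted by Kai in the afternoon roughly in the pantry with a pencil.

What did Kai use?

a pencil

'with a pencil' marks the instrument of the repainting event.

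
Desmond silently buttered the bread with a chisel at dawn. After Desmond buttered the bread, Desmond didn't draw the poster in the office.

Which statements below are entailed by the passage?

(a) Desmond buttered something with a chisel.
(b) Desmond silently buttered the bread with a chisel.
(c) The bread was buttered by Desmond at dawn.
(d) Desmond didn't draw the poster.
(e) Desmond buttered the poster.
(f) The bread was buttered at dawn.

(a) Entailed — the original entails any weakening of itself; this just drops 'at dawn', 'silently' and generalizes the patient.
(b) Entailed — every conjunct here is already in the original buttering event.
(c) Entailed — this follows by dropping conjuncts from the buttering event's description.
(d) Not entailed — dropping 'in the office' under negation is not valid — the original leaves open that Desmond drew the poster some other way.
(e) Not entailed — Desmond buttered the bread, not the poster; the poster belongs to the drawing event.
(f) Entailed — every conjunct here is already in the original buttering event.

(a), (b), (c), (f)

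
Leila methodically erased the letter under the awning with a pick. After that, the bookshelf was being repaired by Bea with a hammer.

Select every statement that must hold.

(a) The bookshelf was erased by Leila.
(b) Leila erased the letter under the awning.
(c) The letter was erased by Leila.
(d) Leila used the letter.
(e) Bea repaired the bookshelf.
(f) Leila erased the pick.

(a) Not entailed — Leila erased the letter, not the bookshelf; the bookshelf belongs to the repairing event.
(b) Entailed — this follows by dropping conjuncts from the erasing event's description.
(c) Entailed — the original entails any weakening of itself; this just drops 'methodically', 'under the awning', 'with a pick'.
(d) Not entailed — the letter is the patient, not an instrument — Leila used a pick.
(e) Not entailed — 'was repairing' is progressive on an accomplishment; it does not entail the completed 'repaired'.
(f) Not entailed — the pick is the instrument, not what was erased.

(b), (c)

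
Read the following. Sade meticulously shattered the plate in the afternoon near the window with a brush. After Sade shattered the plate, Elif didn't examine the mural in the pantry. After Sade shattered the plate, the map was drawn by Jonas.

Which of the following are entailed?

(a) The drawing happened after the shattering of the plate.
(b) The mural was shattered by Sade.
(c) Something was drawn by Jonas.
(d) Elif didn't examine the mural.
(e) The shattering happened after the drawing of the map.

(a), (c)

(a) Entailed — the narrative places the shattering before the drawing.
(b) Not entailed — Sade shattered the plate, not the mural; the mural belongs to the examining event.
(c) Entailed — every conjunct here is already in the original drawing event.
(d) Not entailed — dropping 'in the pantry' under negation is not valid — the original leaves open that Elif examined the mural some other way.
(e) Not entailed — the narrative places the shattering before the drawing, not after.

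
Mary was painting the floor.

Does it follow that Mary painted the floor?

'was painting' is progressive; for an accomplishment like 'paint the floor', it doesn't entail completion.

no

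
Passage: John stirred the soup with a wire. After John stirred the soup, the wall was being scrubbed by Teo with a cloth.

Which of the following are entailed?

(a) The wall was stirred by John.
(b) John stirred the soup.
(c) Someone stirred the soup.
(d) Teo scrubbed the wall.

(b), (c), (d)

(a) Not entailed — John stirred the soup, not the wall; the wall belongs to the scrubbing event.
(b) Entailed — dropping 'with a wire' leaves a sub-description the original still satisfies.
(c) Entailed — the original entails any weakening of itself; this just drops 'with a wire' and generalizes the agent.
(d) Entailed — 'scrub' is an activity; 'was scrubbing' entails that some scrubbing happened, so 'scrubbed' holds.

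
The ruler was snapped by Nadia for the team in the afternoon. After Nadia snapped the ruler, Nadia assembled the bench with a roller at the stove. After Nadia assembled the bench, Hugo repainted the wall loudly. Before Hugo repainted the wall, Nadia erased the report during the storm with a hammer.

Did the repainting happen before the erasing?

no

The narrative orders the erasing before the repainting.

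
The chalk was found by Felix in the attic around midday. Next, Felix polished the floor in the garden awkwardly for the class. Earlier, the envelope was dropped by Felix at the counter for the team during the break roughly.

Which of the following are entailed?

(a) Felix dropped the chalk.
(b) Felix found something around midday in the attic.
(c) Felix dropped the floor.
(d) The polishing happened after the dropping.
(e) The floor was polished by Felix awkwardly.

(a) Not entailed — Felix dropped the envelope, not the chalk; the chalk belongs to the finding event.
(b) Entailed — this follows by dropping conjuncts from the finding event's description.
(c) Not entailed — Felix dropped the envelope, not the floor; the floor belongs to the polishing event.
(d) Entailed — the narrative places the dropping before the polishing.
(e) Entailed — every conjunct here is already in the original polishing event.

(b), (d), (e)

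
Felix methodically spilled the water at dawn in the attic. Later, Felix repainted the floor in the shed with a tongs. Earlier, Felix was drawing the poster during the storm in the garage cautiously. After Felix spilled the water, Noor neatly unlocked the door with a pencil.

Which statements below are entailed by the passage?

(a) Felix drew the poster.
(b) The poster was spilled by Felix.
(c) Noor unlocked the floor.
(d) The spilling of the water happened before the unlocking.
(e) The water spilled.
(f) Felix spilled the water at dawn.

(d), (e), (f)

(a) Not entailed — 'was drawing' is progressive on an accomplishment; it does not entail the completed 'drew'.
(b) Not entailed — Felix spilled the water, not the poster; the poster belongs to the drawing event.
(c) Not entailed — Noor unlocked the door, not the floor; the floor belongs to the repainting event.
(d) Entailed — the narrative places the spilling before the unlocking.
(e) Entailed — 'Felix spilled the water' is causative; it entails the inchoative 'the water spilled'.
(f) Entailed — every conjunct here is already in the original spilling event.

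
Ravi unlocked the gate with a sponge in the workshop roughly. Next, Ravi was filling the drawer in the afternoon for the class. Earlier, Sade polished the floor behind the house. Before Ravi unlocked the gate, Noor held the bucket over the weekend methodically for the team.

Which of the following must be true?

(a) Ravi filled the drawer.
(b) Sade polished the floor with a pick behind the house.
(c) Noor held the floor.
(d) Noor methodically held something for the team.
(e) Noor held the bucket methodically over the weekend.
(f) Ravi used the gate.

(d), (e)

(a) Not entailed — 'was filling' is progressive on an accomplishment; it does not entail the completed 'filled'.
(b) Not entailed — 'with a pick' adds information not in the original event.
(c) Not entailed — Noor held the bucket, not the floor; the floor belongs to the polishing event.
(d) Entailed — dropping 'over the weekend' and generalizing the patient leaves a sub-description the original still satisfies.
(e) Entailed — the original entails any weakening of itself; this just drops 'for the team'.
(f) Not entailed — the gate is the patient, not an instrument — Ravi used a sponge.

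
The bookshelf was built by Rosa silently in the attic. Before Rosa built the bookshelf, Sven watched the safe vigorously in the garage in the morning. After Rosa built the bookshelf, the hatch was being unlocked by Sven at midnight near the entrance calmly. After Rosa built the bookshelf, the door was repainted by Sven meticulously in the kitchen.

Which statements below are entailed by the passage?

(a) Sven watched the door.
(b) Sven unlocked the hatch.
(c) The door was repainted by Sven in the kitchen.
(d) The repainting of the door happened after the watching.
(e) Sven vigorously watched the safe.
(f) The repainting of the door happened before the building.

(c), (d), (e)

(a) Not entailed — Sven watched the safe, not the door; the door belongs to the repainting event.
(b) Not entailed — 'was unlocking' is progressive on an accomplishment; it does not entail the completed 'unlocked'.
(c) Entailed — dropping 'meticulously' leaves a sub-description the original still satisfies.
(d) Entailed — the narrative places the watching before the repainting.
(e) Entailed — this follows by dropping conjuncts from the watching event's description.
(f) Not entailed — the narrative places the building before the repainting, not after.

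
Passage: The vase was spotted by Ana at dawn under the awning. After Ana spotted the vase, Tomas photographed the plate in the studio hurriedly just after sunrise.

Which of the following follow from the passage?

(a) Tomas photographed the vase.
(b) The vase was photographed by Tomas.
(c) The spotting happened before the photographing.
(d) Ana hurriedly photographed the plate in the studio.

(a) Not entailed — Tomas photographed the plate, not the vase; the vase belongs to the spotting event.
(b) Not entailed — Tomas photographed the plate, not the vase; the vase belongs to the spotting event.
(c) Entailed — the narrative places the spotting before the photographing.
(d) Not entailed — the passage has Tomas photographing the plate, not Ana.

(c)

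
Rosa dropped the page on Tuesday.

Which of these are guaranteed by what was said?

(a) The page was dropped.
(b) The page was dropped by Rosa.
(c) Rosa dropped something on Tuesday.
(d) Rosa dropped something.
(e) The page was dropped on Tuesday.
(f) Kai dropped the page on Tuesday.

(a), (b), (c), (d), (e)

(a) Entailed — every conjunct here is already in the original dropping event.
(b) Entailed — dropping 'on Tuesday' leaves a sub-description the original still satisfies.
(c) Entailed — this follows by dropping conjuncts from the dropping event's description.
(d) Entailed — every conjunct here is already in the original dropping event.
(e) Entailed — this follows by dropping conjuncts from the dropping event's description.
(f) Not entailed — the passage has Rosa dropping the page, not Kai.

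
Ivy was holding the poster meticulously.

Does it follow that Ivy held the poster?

yes

'hold' is atelic; if Ivy was holding the poster, then Ivy held the poster (for some time).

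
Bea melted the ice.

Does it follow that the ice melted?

yes

'Bea melted the ice' is the causative; it entails the inchoative 'the ice melted'.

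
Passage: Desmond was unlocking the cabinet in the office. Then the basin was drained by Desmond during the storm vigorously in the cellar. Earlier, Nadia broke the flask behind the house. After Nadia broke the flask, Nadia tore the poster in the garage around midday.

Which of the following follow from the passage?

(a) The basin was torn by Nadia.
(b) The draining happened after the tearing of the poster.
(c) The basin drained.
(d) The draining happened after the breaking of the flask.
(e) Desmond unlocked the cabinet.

(a) Not entailed — Nadia tore the poster, not the basin; the basin belongs to the draining event.
(b) Not entailed — the narrative doesn't order the tearing relative to the draining.
(c) Entailed — 'Desmond drained the basin' is causative; it entails the inchoative 'the basin drained'.
(d) Entailed — the narrative places the breaking before the draining.
(e) Not entailed — 'was unlocking' is progressive on an accomplishment; it does not entail the completed 'unlocked'.

(c), (d)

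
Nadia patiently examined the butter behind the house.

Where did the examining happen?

'behind the house' marks the location of the examining event.

behind the house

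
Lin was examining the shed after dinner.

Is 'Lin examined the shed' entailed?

'examine' is atelic; if Lin was examining the shed, then Lin examined the shed (for some time).

yes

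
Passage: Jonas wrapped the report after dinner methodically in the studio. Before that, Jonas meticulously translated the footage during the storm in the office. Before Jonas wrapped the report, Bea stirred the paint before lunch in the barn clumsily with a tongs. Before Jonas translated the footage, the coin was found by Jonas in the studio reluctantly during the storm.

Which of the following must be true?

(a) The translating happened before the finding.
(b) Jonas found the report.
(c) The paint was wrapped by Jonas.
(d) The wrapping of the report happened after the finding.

(d)

(a) Not entailed — the narrative places the finding before the translating, not after.
(b) Not entailed — Jonas found the coin, not the report; the report belongs to the wrapping event.
(c) Not entailed — Jonas wrapped the report, not the paint; the paint belongs to the stirring event.
(d) Entailed — the narrative places the finding before the wrapping.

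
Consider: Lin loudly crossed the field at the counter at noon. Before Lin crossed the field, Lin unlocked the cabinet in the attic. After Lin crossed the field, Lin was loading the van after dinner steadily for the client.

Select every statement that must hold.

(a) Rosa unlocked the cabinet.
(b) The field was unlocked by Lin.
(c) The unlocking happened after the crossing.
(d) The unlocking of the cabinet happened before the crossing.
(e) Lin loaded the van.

(a) Not entailed — the passage has Lin unlocking the cabinet, not Rosa.
(b) Not entailed — Lin unlocked the cabinet, not the field; the field belongs to the crossing event.
(c) Not entailed — the narrative places the unlocking before the crossing, not after.
(d) Entailed — the narrative places the unlocking before the crossing.
(e) Not entailed — 'was loading' is progressive on an accomplishment; it does not entail the completed 'loaded'.

(d)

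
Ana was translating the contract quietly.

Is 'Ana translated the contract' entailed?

'was translating' is progressive; for an accomplishment like 'translate the contract', it doesn't entail completion.

no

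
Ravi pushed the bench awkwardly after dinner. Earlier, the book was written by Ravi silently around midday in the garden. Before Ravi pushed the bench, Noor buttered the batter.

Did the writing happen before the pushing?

yes

The narrative orders the writing before the pushing.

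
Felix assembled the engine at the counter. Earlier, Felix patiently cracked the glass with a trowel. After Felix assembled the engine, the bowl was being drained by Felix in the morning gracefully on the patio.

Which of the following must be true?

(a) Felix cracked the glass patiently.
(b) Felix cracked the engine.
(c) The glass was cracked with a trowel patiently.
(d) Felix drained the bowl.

(a) Entailed — the original entails any weakening of itself; this just drops 'with a trowel'.
(b) Not entailed — Felix cracked the glass, not the engine; the engine belongs to the assembling event.
(c) Entailed — this follows by dropping conjuncts from the cracking event's description.
(d) Not entailed — 'was draining' is progressive on an accomplishment; it does not entail the completed 'drained'.

(a), (c)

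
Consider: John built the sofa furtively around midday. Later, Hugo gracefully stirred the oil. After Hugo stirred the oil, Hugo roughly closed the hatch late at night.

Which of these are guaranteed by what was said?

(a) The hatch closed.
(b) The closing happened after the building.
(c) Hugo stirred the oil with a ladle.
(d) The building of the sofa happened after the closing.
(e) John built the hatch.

(a) Entailed — 'Hugo closed the hatch' is causative; it entails the inchoative 'the hatch closed'.
(b) Entailed — the narrative places the building before the closing.
(c) Not entailed — 'with a ladle' adds information not in the original event.
(d) Not entailed — the narrative places the building before the closing, not after.
(e) Not entailed — John built the sofa, not the hatch; the hatch belongs to the closing event.

(a), (b)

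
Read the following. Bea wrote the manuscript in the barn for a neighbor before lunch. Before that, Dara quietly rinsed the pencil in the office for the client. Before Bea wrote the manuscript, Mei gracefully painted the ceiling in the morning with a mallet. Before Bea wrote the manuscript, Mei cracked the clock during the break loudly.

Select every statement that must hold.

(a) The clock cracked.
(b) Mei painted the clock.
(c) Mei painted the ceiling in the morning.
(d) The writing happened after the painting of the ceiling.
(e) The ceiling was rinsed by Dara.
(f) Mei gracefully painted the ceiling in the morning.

(a) Entailed — 'Mei cracked the clock' is causative; it entails the inchoative 'the clock cracked'.
(b) Not entailed — Mei painted the ceiling, not the clock; the clock belongs to the cracking event.
(c) Entailed — this follows by dropping conjuncts from the painting event's description.
(d) Entailed — the narrative places the painting before the writing.
(e) Not entailed — Dara rinsed the pencil, not the ceiling; the ceiling belongs to the painting event.
(f) Entailed — this follows by dropping conjuncts from the painting event's description.

(a), (c), (d), (f)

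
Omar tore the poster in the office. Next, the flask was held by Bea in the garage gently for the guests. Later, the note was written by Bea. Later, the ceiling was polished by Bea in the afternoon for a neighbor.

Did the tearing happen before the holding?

yes

The narrative orders the tearing before the holding.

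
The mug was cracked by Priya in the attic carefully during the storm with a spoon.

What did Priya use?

'with a spoon' marks the instrument of the cracking event.

a spoon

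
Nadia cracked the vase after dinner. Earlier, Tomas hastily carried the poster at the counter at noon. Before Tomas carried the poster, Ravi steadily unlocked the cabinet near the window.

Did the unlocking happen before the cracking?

yes

The narrative orders the unlocking before the cracking.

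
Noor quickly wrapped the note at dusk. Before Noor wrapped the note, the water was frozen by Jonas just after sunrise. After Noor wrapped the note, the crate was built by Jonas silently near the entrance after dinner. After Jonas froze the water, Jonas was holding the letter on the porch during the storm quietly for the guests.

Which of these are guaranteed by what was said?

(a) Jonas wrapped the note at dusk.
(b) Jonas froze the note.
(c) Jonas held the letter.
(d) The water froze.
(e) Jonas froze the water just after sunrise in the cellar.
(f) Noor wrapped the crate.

(c), (d)

(a) Not entailed — the passage has Noor wrapping the note, not Jonas.
(b) Not entailed — Jonas froze the water, not the note; the note belongs to the wrapping event.
(c) Entailed — 'hold' is an activity; 'was holding' entails that some holding happened, so 'held' holds.
(d) Entailed — 'Jonas froze the water' is causative; it entails the inchoative 'the water froze'.
(e) Not entailed — 'in the cellar' adds information not in the original event.
(f) Not entailed — Noor wrapped the note, not the crate; the crate belongs to the building event.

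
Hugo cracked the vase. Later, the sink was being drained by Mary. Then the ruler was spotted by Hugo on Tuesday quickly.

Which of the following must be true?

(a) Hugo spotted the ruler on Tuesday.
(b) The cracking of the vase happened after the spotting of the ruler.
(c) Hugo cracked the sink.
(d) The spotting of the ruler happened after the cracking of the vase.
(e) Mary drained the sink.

(a), (d)

(a) Entailed — this follows by dropping conjuncts from the spotting event's description.
(b) Not entailed — the narrative places the cracking before the spotting, not after.
(c) Not entailed — Hugo cracked the vase, not the sink; the sink belongs to the draining event.
(d) Entailed — the narrative places the cracking before the spotting.
(e) Not entailed — 'was draining' is progressive on an accomplishment; it does not entail the completed 'drained'.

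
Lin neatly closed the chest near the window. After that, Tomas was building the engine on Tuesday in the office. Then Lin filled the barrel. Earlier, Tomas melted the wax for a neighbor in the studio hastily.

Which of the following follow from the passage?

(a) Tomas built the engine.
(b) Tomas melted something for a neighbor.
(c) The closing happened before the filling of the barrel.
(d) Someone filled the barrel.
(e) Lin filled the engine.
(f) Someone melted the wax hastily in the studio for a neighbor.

(a) Not entailed — 'was building' is progressive on an accomplishment; it does not entail the completed 'built'.
(b) Entailed — the original entails any weakening of itself; this just drops 'in the studio', 'hastily' and generalizes the patient.
(c) Entailed — the narrative places the closing before the filling.
(d) Entailed — every conjunct here is already in the original filling event.
(e) Not entailed — Lin filled the barrel, not the engine; the engine belongs to the building event.
(f) Entailed — every conjunct here is already in the original melting event.

(b), (c), (d), (f)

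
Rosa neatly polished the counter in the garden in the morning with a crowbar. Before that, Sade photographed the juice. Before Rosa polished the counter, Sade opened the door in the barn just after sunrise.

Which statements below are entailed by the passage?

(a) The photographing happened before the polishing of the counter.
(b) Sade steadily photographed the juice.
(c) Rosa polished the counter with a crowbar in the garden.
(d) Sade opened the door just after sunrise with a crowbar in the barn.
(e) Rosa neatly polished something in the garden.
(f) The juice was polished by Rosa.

(a), (c), (e)

(a) Entailed — the narrative places the photographing before the polishing.
(b) Not entailed — 'steadily' adds information not in the original event.
(c) Entailed — every conjunct here is already in the original polishing event.
(d) Not entailed — 'with a crowbar' adds information not in the original event.
(e) Entailed — this follows by dropping conjuncts from the polishing event's description.
(f) Not entailed — Rosa polished the counter, not the juice; the juice belongs to the photographing event.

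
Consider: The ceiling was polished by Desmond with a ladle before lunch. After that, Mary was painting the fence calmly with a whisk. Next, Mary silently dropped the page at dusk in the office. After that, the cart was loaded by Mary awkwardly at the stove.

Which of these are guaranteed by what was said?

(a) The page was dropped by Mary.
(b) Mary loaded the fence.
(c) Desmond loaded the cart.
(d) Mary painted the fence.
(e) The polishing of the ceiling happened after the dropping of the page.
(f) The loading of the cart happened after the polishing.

(a), (f)

(a) Entailed — the original entails any weakening of itself; this just drops 'at dusk', 'in the office', 'silently'.
(b) Not entailed — Mary loaded the cart, not the fence; the fence belongs to the painting event.
(c) Not entailed — the passage has Mary loading the cart, not Desmond.
(d) Not entailed — 'was painting' is progressive on an accomplishment; it does not entail the completed 'painted'.
(e) Not entailed — the narrative places the polishing before the dropping, not after.
(f) Entailed — the narrative places the polishing before the loading.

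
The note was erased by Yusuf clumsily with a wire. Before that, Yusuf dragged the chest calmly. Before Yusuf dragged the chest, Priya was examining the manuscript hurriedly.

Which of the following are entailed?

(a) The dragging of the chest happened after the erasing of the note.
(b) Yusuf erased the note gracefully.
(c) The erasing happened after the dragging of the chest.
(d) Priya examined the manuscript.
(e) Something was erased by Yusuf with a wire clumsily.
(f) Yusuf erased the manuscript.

(a) Not entailed — the narrative places the dragging before the erasing, not after.
(b) Not entailed — 'gracefully' adds a manner not in (and inconsistent with) the original.
(c) Entailed — the narrative places the dragging before the erasing.
(d) Entailed — 'examine' is an activity; 'was examining' entails that some examining happened, so 'examined' holds.
(e) Entailed — every conjunct here is already in the original erasing event.
(f) Not entailed — Yusuf erased the note, not the manuscript; the manuscript belongs to the examining event.

(c), (d), (e)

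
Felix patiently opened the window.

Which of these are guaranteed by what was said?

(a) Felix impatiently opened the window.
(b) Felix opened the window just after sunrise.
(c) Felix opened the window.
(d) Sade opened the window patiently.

(c)

(a) Not entailed — 'impatiently' adds a manner not in (and inconsistent with) the original.
(b) Not entailed — 'just after sunrise' adds information not in the original event.
(c) Entailed — every conjunct here is already in the original opening event.
(d) Not entailed — the passage has Felix opening the window, not Sade.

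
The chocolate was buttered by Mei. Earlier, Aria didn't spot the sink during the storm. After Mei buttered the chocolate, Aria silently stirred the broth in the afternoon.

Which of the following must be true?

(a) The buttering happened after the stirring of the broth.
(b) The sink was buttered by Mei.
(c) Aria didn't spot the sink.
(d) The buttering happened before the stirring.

(d)

(a) Not entailed — the narrative places the buttering before the stirring, not after.
(b) Not entailed — Mei buttered the chocolate, not the sink; the sink belongs to the spotting event.
(c) Not entailed — dropping 'during the storm' under negation is not valid — the original leaves open that Aria spotted the sink some other way.
(d) Entailed — the narrative places the buttering before the stirring.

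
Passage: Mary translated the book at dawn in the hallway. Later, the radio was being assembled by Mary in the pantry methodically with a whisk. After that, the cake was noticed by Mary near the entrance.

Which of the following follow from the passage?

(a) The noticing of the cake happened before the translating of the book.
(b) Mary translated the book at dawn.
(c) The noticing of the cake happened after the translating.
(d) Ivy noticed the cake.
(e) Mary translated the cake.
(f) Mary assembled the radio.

(b), (c)

(a) Not entailed — the narrative places the translating before the noticing, not after.
(b) Entailed — this follows by dropping conjuncts from the translating event's description.
(c) Entailed — the narrative places the translating before the noticing.
(d) Not entailed — the passage has Mary noticing the cake, not Ivy.
(e) Not entailed — Mary translated the book, not the cake; the cake belongs to the noticing event.
(f) Not entailed — 'was assembling' is progressive on an accomplishment; it does not entail the completed 'assembled'.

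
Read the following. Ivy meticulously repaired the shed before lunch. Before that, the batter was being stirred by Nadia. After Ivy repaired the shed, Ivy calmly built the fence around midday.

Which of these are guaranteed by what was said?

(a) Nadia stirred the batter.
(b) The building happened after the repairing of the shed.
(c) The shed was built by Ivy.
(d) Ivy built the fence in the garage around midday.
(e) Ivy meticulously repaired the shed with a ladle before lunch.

(a) Entailed — 'stir' is an activity; 'was stirring' entails that some stirring happened, so 'stirred' holds.
(b) Entailed — the narrative places the repairing before the building.
(c) Not entailed — Ivy built the fence, not the shed; the shed belongs to the repairing event.
(d) Not entailed — 'in the garage' adds information not in the original event.
(e) Not entailed — 'with a ladle' adds information not in the original event.

(a), (b)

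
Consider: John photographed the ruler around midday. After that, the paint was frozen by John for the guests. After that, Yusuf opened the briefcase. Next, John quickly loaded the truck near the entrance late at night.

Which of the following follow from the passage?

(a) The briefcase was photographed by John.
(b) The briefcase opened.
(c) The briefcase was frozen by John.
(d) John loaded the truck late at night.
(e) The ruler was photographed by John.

(b), (d), (e)

(a) Not entailed — John photographed the ruler, not the briefcase; the briefcase belongs to the opening event.
(b) Entailed — 'Yusuf opened the briefcase' is causative; it entails the inchoative 'the briefcase opened'.
(c) Not entailed — John froze the paint, not the briefcase; the briefcase belongs to the opening event.
(d) Entailed — every conjunct here is already in the original loading event.
(e) Entailed — this follows by dropping conjuncts from the photographing event's description.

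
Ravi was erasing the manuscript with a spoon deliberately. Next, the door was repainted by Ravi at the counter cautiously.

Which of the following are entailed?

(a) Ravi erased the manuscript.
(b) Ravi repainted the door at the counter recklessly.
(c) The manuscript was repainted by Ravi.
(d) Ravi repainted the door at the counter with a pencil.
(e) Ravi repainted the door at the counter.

(e)

(a) Not entailed — 'was erasing' is progressive on an accomplishment; it does not entail the completed 'erased'.
(b) Not entailed — 'recklessly' adds a manner not in (and inconsistent with) the original.
(c) Not entailed — Ravi repainted the door, not the manuscript; the manuscript belongs to the erasing event.
(d) Not entailed — 'with a pencil' adds information not in the original event.
(e) Entailed — the original entails any weakening of itself; this just drops 'cautiously'.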